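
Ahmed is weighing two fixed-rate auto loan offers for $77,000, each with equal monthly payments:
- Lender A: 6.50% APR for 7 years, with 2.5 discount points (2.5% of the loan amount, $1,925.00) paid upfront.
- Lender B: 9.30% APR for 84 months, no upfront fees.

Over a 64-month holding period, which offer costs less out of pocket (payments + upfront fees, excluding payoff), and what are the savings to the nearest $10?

Lender A by $4,940

Lender A: at 6.50% the monthly rate is 0.0054167, so the payment is 77,000 × 0.0054167 / (1 − 1.0054167^−84) = $1,143.41.
Lender B: at 9.30% the monthly rate is 0.0077500, so the payment is 77,000 × 0.0077500 / (1 − 1.0077500^−84) = $1,250.61.
Over 64 months: Lender A costs 64 × $1,143.41 + $1,925.00 = $75,103.24; Lender B costs 64 × $1,250.61 = $80,039.04.
Lender A is cheaper by $80,039.04 − $75,103.24 = $4,935.80.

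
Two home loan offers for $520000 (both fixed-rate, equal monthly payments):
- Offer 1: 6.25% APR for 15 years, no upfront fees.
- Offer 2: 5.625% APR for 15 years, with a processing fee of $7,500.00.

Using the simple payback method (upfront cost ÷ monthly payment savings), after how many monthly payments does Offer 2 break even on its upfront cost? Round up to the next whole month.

Offer 1: at 6.25% the monthly rate is 0.0052083, so the payment is 520,000 × 0.0052083 / (1 − 1.0052083^−180) = $4,458.60.
Offer 2: at 5.625% the monthly rate is 0.0046875, so the payment is 520,000 × 0.0046875 / (1 − 1.0046875^−180) = $4,283.40.
Monthly savings = $4,458.60 − $4,283.40 = $175.20.
Break-even = $7,500.00 / $175.20 = 42.81 → 43 months.

43 months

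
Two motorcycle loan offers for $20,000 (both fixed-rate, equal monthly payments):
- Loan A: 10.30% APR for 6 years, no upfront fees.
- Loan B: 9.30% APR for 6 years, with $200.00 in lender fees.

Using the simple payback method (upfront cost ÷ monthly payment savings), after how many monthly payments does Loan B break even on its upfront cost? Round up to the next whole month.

Loan A: monthly rate = 10.3%/12 = 0.0085833; payment = 20,000 × 0.0085833 / (1 − (1+0.0085833)^−72) = $373.55.
Loan B: at 9.30% the monthly rate is 0.0077500, so the payment is 20,000 × 0.0077500 / (1 − 1.0077500^−72) = $363.50.
Monthly savings = $373.55 − $363.50 = $10.05.
Break-even = $200.00 / $10.05 = 19.90 → 20 months.

20 months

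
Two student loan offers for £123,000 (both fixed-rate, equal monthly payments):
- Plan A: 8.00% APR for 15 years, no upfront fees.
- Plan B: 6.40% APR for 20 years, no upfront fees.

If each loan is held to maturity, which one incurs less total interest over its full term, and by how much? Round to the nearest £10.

Plan A by £6,780

Plan A: monthly rate = 8%/12 = 0.0066667; payment = 123,000 × 0.0066667 / (1 − (1+0.0066667)^−180) = £1,175.45.
Total interest on Plan A = 180 × £1,175.45 − £123,000 = £88,581.00.
Plan B: at 6.40% the monthly rate is 0.0053333, so the payment is 123,000 × 0.0053333 / (1 − 1.0053333^−240) = £909.83.
Total interest on Plan B = 240 × £909.83 − £123,000 = £95,359.20.
Plan A is lower by £6,778.20.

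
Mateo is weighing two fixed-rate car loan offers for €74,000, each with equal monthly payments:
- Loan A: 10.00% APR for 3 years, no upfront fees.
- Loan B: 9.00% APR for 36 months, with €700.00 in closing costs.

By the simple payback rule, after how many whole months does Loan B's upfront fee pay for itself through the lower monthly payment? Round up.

Loan A: monthly rate = 10%/12 = 0.0083333; payment = 74,000 × 0.0083333 / (1 − (1+0.0083333)^−36) = €2,387.77.
Loan B: at 9.00% the monthly rate is 0.0075000, so the payment is 74,000 × 0.0075000 / (1 − 1.0075000^−36) = €2,353.18.
Monthly savings = €2,387.77 − €2,353.18 = €34.59.
Break-even = €700.00 / €34.59 = 20.24 → 21 months.

21 months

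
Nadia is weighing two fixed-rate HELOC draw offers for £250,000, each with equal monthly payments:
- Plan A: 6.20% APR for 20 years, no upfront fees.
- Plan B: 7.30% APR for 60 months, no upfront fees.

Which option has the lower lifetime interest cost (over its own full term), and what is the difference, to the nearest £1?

Plan A: at 6.20% the monthly rate is 0.0051667, so the payment is 250,000 × 0.0051667 / (1 − 1.0051667^−240) = £1,820.04.
Total interest on Plan A = 240 × £1,820.04 − £250,000 = £186,809.60.
Plan B: monthly rate = 7.3%/12 = 0.0060833; payment = 250,000 × 0.0060833 / (1 − (1+0.0060833)^−60) = £4,985.76.
Total interest on Plan B = 60 × £4,985.76 − £250,000 = £49,145.60.
Plan B is lower by £137,664.00.

Plan B by £137,664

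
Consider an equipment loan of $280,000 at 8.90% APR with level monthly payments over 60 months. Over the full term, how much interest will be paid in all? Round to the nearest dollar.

$67,926

Monthly rate = 8.9%/12 = 0.0074167; payment = 280,000 × 0.0074167 / (1 − (1+0.0074167)^−60) = $5,798.76.
Total paid = 60 × $5,798.76 = $347,925.60; interest = $347,925.60 − $280,000 = $67,925.60.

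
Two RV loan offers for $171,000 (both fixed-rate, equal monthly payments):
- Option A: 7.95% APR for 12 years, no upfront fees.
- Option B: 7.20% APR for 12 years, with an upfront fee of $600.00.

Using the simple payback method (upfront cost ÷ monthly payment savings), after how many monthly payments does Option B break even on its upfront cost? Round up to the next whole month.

Option A: at 7.95% the monthly rate is 0.0066250, so the payment is 171,000 × 0.0066250 / (1 − 1.0066250^−144) = $1,846.31.
Option B: monthly rate = 7.2%/12 = 0.0060000; payment = 171,000 × 0.0060000 / (1 − (1+0.0060000)^−144) = $1,776.82.
Monthly savings = $1,846.31 − $1,776.82 = $69.49.
Break-even = $600.00 / $69.49 = 8.63 → 9 months.

9 months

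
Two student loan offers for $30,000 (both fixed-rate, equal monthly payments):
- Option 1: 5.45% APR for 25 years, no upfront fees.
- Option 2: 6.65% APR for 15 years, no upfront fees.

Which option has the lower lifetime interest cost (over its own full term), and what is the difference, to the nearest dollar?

Option 1: at 5.45% the monthly rate is 0.0045417, so the payment is 30,000 × 0.0045417 / (1 − 1.0045417^−300) = $183.33.
Total interest on Option 1 = 300 × $183.33 − $30,000 = $24,999.00.
Option 2: at 6.65% the monthly rate is 0.0055417, so the payment is 30,000 × 0.0055417 / (1 − 1.0055417^−180) = $263.81.
Total interest on Option 2 = 180 × $263.81 − $30,000 = $17,485.80.
Option 2 is lower by $7,513.20.

Option 2 by $7,513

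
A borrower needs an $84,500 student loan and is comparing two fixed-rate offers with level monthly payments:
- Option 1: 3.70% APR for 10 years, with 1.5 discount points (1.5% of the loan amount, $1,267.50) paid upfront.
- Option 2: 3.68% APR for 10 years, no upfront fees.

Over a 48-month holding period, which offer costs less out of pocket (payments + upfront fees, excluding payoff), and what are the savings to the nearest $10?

Option 2 by $1,310

Option 1: at 3.70% the monthly rate is 0.0030833, so the payment is 84,500 × 0.0030833 / (1 − 1.0030833^−120) = $843.53.
Option 2: at 3.68% the monthly rate is 0.0030667, so the payment is 84,500 × 0.0030667 / (1 − 1.0030667^−120) = $842.73.
Over 48 months: Option 1 costs 48 × $843.53 + $1,267.50 = $41,756.94; Option 2 costs 48 × $842.73 = $40,451.04.
Option 2 is cheaper by $41,756.94 − $40,451.04 = $1,305.90.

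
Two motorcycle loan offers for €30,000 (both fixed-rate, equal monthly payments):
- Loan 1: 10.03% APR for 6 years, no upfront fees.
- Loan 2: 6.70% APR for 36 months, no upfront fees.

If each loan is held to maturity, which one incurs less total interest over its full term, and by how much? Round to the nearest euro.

Loan 2 by €6,849

Loan 1: at 10.03% the monthly rate is 0.0083583, so the payment is 30,000 × 0.0083583 / (1 − 1.0083583^−72) = €556.23.
Total interest on Loan 1 = 72 × €556.23 − €30,000 = €10,048.56.
Loan 2: monthly rate = 6.7%/12 = 0.0055833; payment = 30,000 × 0.0055833 / (1 − (1+0.0055833)^−36) = €922.20.
Total interest on Loan 2 = 36 × €922.20 − €30,000 = €3,199.20.
Loan 2 is lower by €6,849.36.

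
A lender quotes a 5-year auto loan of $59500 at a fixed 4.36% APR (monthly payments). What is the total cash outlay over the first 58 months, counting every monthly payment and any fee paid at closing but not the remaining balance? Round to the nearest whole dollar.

$64,118

At 4.36% the monthly rate is 0.0036333, so the payment is 59,500 × 0.0036333 / (1 − 1.0036333^−60) = $1,105.48.
Total outlay = 58 × $1,105.48 = $64,117.84.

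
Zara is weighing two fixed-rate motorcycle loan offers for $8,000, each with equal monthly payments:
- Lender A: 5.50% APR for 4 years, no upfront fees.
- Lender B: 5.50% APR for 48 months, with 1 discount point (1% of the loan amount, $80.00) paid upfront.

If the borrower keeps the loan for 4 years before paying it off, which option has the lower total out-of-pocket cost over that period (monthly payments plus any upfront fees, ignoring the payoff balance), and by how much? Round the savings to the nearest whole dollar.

Lender A by $80

Lender A: monthly rate = 5.5%/12 = 0.0045833; payment = 8,000 × 0.0045833 / (1 − (1+0.0045833)^−48) = $186.05.
Lender B: monthly rate = 5.5%/12 = 0.0045833; payment = 8,000 × 0.0045833 / (1 − (1+0.0045833)^−48) = $186.05.
Over 48 months: Lender A costs 48 × $186.05 = $8,930.40; Lender B costs 48 × $186.05 + $80.00 = $9,010.40.
Lender A is cheaper by $9,010.40 − $8,930.40 = $80.00.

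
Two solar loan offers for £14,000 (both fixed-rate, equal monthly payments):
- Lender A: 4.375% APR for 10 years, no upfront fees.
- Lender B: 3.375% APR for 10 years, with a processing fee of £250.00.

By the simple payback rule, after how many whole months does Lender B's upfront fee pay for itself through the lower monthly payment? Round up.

Lender A: at 4.375% the monthly rate is 0.0036458, so the payment is 14,000 × 0.0036458 / (1 − 1.0036458^−120) = £144.25.
Lender B: monthly rate = 3.375%/12 = 0.0028125; payment = 14,000 × 0.0028125 / (1 − (1+0.0028125)^−120) = £137.62.
Monthly savings = £144.25 − £137.62 = £6.63.
Break-even = £250.00 / £6.63 = 37.71 → 38 months.

38 months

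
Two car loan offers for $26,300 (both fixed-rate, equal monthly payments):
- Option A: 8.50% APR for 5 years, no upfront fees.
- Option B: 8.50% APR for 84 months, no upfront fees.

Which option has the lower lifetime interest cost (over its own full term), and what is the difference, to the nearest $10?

Option A by $2,610

Option A: monthly rate = 8.5%/12 = 0.0070833; payment = 26,300 × 0.0070833 / (1 − (1+0.0070833)^−60) = $539.58.
Total interest on Option A = 60 × $539.58 − $26,300 = $6,074.80.
Option B: monthly rate = 8.5%/12 = 0.0070833; payment = 26,300 × 0.0070833 / (1 − (1+0.0070833)^−84) = $416.50.
Total interest on Option B = 84 × $416.50 − $26,300 = $8,686.00.
Option A is lower by $2,611.20.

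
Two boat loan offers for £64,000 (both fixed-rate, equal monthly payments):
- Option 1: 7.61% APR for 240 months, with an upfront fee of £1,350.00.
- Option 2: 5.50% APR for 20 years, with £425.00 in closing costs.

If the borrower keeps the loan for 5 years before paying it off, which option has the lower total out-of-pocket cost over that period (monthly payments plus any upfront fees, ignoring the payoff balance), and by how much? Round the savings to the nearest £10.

Option 1: at 7.61% the monthly rate is 0.0063417, so the payment is 64,000 × 0.0063417 / (1 − 1.0063417^−240) = £519.89.
Option 2: at 5.50% the monthly rate is 0.0045833, so the payment is 64,000 × 0.0045833 / (1 − 1.0045833^−240) = £440.25.
Over 60 months: Option 1 costs 60 × £519.89 + £1,350.00 = £32,543.40; Option 2 costs 60 × £440.25 + £425.00 = £26,840.00.
Option 2 is cheaper by £32,543.40 − £26,840.00 = £5,703.40.

Option 2 by £5,700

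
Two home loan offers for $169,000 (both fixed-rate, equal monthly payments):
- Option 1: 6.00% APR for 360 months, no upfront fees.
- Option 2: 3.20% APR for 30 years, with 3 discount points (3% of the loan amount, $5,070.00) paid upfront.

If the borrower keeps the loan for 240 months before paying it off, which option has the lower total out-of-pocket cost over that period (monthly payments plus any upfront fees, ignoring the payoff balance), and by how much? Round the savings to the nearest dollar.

Option 2 by $62,699

Option 1: at 6.00% the monthly rate is 0.0050000, so the payment is 169,000 × 0.0050000 / (1 − 1.0050000^−360) = $1,013.24.
Option 2: at 3.20% the monthly rate is 0.0026667, so the payment is 169,000 × 0.0026667 / (1 − 1.0026667^−360) = $730.87.
Over 240 months: Option 1 costs 240 × $1,013.24 = $243,177.60; Option 2 costs 240 × $730.87 + $5,070.00 = $180,478.80.
Option 2 is cheaper by $243,177.60 − $180,478.80 = $62,698.80.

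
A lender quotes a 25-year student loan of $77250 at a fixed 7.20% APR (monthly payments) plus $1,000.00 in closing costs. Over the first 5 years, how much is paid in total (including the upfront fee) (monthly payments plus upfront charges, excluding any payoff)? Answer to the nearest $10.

$34,350

At 7.20% the monthly rate is 0.0060000, so the payment is 77,250 × 0.0060000 / (1 − 1.0060000^−300) = $555.88.
Total outlay = 60 × $555.88 + $1,000.00 = $34,352.80.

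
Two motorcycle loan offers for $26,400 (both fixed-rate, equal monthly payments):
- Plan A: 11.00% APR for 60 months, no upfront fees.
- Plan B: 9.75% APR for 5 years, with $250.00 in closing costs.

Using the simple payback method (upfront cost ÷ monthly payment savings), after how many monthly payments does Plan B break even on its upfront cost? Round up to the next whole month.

16 months

Plan A: monthly rate = 11%/12 = 0.0091667; payment = 26,400 × 0.0091667 / (1 − (1+0.0091667)^−60) = $574.00.
Plan B: at 9.75% the monthly rate is 0.0081250, so the payment is 26,400 × 0.0081250 / (1 − 1.0081250^−60) = $557.68.
Monthly savings = $574.00 − $557.68 = $16.32.
Break-even = $250.00 / $16.32 = 15.32 → 16 months.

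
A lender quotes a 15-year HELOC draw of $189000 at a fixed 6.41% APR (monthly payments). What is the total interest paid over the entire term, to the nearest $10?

$105,670

Monthly rate = 6.41%/12 = 0.0053417; payment = 189,000 × 0.0053417 / (1 − (1+0.0053417)^−180) = $1,637.06.
Total paid = 180 × $1,637.06 = $294,670.80; interest = $294,670.80 − $189,000 = $105,670.80.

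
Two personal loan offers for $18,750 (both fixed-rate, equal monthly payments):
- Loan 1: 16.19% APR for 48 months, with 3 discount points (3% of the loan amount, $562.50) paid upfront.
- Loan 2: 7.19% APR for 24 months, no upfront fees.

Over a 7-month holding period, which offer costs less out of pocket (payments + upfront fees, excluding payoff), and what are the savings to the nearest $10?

Loan 1: monthly rate = 16.19%/12 = 0.0134917; payment = 18,750 × 0.0134917 / (1 − (1+0.0134917)^−48) = $533.21.
Loan 2: monthly rate = 7.19%/12 = 0.0059917; payment = 18,750 × 0.0059917 / (1 − (1+0.0059917)^−24) = $841.10.
Over 7 months: Loan 1 costs 7 × $533.21 + $562.50 = $4,294.97; Loan 2 costs 7 × $841.10 = $5,887.70.
Loan 1 is cheaper by $5,887.70 − $4,294.97 = $1,592.73.

Loan 1 by $1,590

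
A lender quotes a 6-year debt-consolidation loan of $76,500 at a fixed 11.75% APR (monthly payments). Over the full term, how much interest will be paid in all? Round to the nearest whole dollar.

At 11.75% the monthly rate is 0.0097917, so the payment is 76,500 × 0.0097917 / (1 − 1.0097917^−72) = $1,485.66.
Total paid = 72 × $1,485.66 = $106,967.52; interest = $106,967.52 − $76,500 = $30,467.52.

$30,468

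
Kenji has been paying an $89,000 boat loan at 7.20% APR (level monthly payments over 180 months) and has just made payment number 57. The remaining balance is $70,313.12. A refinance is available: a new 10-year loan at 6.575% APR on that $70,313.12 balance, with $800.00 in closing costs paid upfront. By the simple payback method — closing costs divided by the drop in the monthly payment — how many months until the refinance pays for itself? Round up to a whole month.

Current payment = 89,000 × 7.2%/12 / (1 − (1+0.0060000)^−180) = $809.94.
Refinanced payment = 70,313.12 × 0.0054792 / (1 − (1+0.0054792)^−120) = $801.08.
Monthly savings = $809.94 − $801.08 = $8.86.
Break-even = $800.00 / $8.86 = 90.29 → 91 months.

91 months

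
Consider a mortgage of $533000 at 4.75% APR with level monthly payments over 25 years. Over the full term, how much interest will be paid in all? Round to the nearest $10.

At 4.75% the monthly rate is 0.0039583, so the payment is 533,000 × 0.0039583 / (1 − 1.0039583^−300) = $3,038.73.
Total paid = 300 × $3,038.73 = $911,619.00; interest = $911,619.00 − $533,000 = $378,619.00.

$378,620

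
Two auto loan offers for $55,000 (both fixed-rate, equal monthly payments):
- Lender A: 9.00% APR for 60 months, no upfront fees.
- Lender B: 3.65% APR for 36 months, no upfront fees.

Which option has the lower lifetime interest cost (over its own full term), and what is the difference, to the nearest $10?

Lender A: at 9.00% the monthly rate is 0.0075000, so the payment is 55,000 × 0.0075000 / (1 − 1.0075000^−60) = $1,141.71.
Total interest on Lender A = 60 × $1,141.71 − $55,000 = $13,502.60.
Lender B: at 3.65% the monthly rate is 0.0030417, so the payment is 55,000 × 0.0030417 / (1 − 1.0030417^−36) = $1,615.27.
Total interest on Lender B = 36 × $1,615.27 − $55,000 = $3,149.72.
Lender B is lower by $10,352.88.

Lender B by $10,350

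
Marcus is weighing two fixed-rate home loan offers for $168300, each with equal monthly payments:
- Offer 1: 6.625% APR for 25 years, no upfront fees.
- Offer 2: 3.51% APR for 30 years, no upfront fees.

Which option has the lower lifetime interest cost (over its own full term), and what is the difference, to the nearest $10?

Offer 1: at 6.625% the monthly rate is 0.0055208, so the payment is 168,300 × 0.0055208 / (1 − 1.0055208^−300) = $1,149.55.
Total interest on Offer 1 = 300 × $1,149.55 − $168,300 = $176,565.00.
Offer 2: at 3.51% the monthly rate is 0.0029250, so the payment is 168,300 × 0.0029250 / (1 − 1.0029250^−360) = $756.68.
Total interest on Offer 2 = 360 × $756.68 − $168,300 = $104,104.80.
Offer 2 is lower by $72,460.20.

Offer 2 by $72,460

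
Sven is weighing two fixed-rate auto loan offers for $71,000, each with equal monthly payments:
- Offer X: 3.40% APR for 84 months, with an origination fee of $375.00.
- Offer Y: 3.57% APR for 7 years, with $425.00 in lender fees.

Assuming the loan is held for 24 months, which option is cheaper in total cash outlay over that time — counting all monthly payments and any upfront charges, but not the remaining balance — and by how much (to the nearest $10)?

Offer X: monthly rate = 3.4%/12 = 0.0028333; payment = 71,000 × 0.0028333 / (1 − (1+0.0028333)^−84) = $951.00.
Offer Y: at 3.57% the monthly rate is 0.0029750, so the payment is 71,000 × 0.0029750 / (1 − 1.0029750^−84) = $956.49.
Over 24 months: Offer X costs 24 × $951.00 + $375.00 = $23,199.00; Offer Y costs 24 × $956.49 + $425.00 = $23,380.76.
Offer X is cheaper by $23,380.76 − $23,199.00 = $181.76.

Offer X by $180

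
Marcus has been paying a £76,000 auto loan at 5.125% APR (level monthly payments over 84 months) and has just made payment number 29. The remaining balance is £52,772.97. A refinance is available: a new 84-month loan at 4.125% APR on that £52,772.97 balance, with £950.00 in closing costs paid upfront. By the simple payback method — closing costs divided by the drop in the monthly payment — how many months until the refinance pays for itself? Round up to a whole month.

3 months

Current payment = 76,000 × 5.125%/12 / (1 − (1+0.0042708)^−84) = £1,078.65.
Refinanced payment = 52,772.97 × 0.0034375 / (1 − (1+0.0034375)^−84) = £724.38.
Monthly savings = £1,078.65 − £724.38 = £354.27.
Break-even = £950.00 / £354.27 = 2.68 → 3 months.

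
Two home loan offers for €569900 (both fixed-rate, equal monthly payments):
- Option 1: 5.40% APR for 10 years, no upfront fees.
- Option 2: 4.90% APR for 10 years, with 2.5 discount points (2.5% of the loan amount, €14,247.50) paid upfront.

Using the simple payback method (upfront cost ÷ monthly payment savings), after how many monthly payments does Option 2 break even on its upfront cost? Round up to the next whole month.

102 months

Option 1: monthly rate = 5.4%/12 = 0.0045000; payment = 569,900 × 0.0045000 / (1 − (1+0.0045000)^−120) = €6,156.71.
Option 2: at 4.90% the monthly rate is 0.0040833, so the payment is 569,900 × 0.0040833 / (1 − 1.0040833^−120) = €6,016.86.
Monthly savings = €6,156.71 − €6,016.86 = €139.85.
Break-even = €14,247.50 / €139.85 = 101.88 → 102 months.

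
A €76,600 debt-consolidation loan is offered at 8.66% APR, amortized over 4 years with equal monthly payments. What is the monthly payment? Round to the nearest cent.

Monthly rate = 8.66%/12 = 0.0072167; payment = 76,600 × 0.0072167 / (1 − (1+0.0072167)^−48) = €1,893.85.

€1,893.85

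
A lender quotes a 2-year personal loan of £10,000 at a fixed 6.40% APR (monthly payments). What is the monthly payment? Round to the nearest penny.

£445.01

At 6.40% the monthly rate is 0.0053333, so the payment is 10,000 × 0.0053333 / (1 − 1.0053333^−24) = £445.01.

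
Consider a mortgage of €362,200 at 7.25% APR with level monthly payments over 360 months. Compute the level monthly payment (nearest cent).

Monthly rate = 7.25%/12 = 0.0060417; payment = 362,200 × 0.0060417 / (1 − (1+0.0060417)^−360) = €2,470.84.

€2,470.84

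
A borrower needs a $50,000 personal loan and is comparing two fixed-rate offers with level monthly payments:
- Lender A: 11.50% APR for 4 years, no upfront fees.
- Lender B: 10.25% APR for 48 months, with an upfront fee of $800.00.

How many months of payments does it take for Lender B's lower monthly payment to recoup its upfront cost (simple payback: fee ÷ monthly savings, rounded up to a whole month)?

27 months

Lender A: at 11.50% the monthly rate is 0.0095833, so the payment is 50,000 × 0.0095833 / (1 − 1.0095833^−48) = $1,304.45.
Lender B: at 10.25% the monthly rate is 0.0085417, so the payment is 50,000 × 0.0085417 / (1 − 1.0085417^−48) = $1,274.14.
Monthly savings = $1,304.45 − $1,274.14 = $30.31.
Break-even = $800.00 / $30.31 = 26.39 → 27 months.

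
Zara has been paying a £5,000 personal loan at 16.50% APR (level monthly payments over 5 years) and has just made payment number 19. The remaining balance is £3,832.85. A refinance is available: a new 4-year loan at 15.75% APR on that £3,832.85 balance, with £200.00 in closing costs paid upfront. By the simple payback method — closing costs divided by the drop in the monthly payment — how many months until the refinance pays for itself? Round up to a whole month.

Current payment = 5,000 × 16.5%/12 / (1 − (1+0.0137500)^−60) = £122.92.
Refinanced payment = 3,832.85 × 0.0131250 / (1 − (1+0.0131250)^−48) = £108.13.
Monthly savings = £122.92 − £108.13 = £14.79.
Break-even = £200.00 / £14.79 = 13.52 → 14 months.

14 months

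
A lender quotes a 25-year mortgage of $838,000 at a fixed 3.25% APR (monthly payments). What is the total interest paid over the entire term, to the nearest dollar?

Monthly rate = 3.25%/12 = 0.0027083; payment = 838,000 × 0.0027083 / (1 − (1+0.0027083)^−300) = $4,083.71.
Total paid = 300 × $4,083.71 = $1,225,113.00; interest = $1,225,113.00 − $838,000 = $387,113.00.

$387,113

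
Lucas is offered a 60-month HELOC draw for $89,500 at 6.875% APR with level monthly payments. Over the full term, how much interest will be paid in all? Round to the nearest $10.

Monthly rate = 6.875%/12 = 0.0057292; payment = 89,500 × 0.0057292 / (1 − (1+0.0057292)^−60) = $1,766.93.
Total paid = 60 × $1,766.93 = $106,015.80; interest = $106,015.80 − $89,500 = $16,515.80.

$16,520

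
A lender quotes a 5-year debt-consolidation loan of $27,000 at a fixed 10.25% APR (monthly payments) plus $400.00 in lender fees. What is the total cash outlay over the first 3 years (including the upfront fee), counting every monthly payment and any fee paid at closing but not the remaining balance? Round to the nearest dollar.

$21,172

Monthly rate = 10.25%/12 = 0.0085417; payment = 27,000 × 0.0085417 / (1 − (1+0.0085417)^−60) = $577.00.
Total outlay = 36 × $577.00 + $400.00 = $21,172.00.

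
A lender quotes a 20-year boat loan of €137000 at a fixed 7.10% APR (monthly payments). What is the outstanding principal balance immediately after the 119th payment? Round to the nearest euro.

€92,306

With monthly rate i = 7.1%/12 = 0.0059167, the balance after k of n payments is P · [(1+i)^n − (1+i)^k] / [(1+i)^n − 1].
(1+0.0059167)^240 = 4.11984550 and (1+0.0059167)^119 = 2.01780160, so the balance is 137,000 × (4.11984550 − 2.01780160) / (4.11984550 − 1) = €92,305.86.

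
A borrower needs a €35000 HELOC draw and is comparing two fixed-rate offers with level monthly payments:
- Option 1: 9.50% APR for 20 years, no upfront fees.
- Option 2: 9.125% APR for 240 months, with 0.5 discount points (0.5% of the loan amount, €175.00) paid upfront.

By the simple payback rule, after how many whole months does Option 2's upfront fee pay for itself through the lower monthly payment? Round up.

Option 1: at 9.50% the monthly rate is 0.0079167, so the payment is 35,000 × 0.0079167 / (1 − 1.0079167^−240) = €326.25.
Option 2: at 9.125% the monthly rate is 0.0076042, so the payment is 35,000 × 0.0076042 / (1 − 1.0076042^−240) = €317.72.
Monthly savings = €326.25 − €317.72 = €8.53.
Break-even = €175.00 / €8.53 = 20.52 → 21 months.

21 months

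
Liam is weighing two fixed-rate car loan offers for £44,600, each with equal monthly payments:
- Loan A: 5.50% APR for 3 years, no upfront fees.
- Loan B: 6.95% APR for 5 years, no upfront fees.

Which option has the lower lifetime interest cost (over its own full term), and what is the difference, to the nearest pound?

Loan A by £4,442

Loan A: monthly rate = 5.5%/12 = 0.0045833; payment = 44,600 × 0.0045833 / (1 − (1+0.0045833)^−36) = £1,346.74.
Total interest on Loan A = 36 × £1,346.74 − £44,600 = £3,882.64.
Loan B: at 6.95% the monthly rate is 0.0057917, so the payment is 44,600 × 0.0057917 / (1 − 1.0057917^−60) = £882.08.
Total interest on Loan B = 60 × £882.08 − £44,600 = £8,324.80.
Loan A is lower by £4,442.16.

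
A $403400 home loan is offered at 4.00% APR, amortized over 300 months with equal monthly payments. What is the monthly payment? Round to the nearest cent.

$2,129.29

Monthly rate = 4%/12 = 0.0033333; payment = 403,400 × 0.0033333 / (1 − (1+0.0033333)^−300) = $2,129.29.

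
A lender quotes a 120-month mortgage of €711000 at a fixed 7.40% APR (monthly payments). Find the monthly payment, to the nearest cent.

Monthly rate = 7.4%/12 = 0.0061667; payment = 711,000 × 0.0061667 / (1 − (1+0.0061667)^−120) = €8,402.63.

€8,402.63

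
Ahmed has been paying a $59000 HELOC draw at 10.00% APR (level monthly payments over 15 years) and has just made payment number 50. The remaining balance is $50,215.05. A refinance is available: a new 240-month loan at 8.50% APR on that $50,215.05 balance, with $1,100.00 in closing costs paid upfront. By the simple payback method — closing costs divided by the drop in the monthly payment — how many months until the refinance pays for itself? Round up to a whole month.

Current payment = 59,000 × 10%/12 / (1 − (1+0.0083333)^−180) = $634.02.
Refinanced payment = 50,215.05 × 0.0070833 / (1 − (1+0.0070833)^−240) = $435.78.
Monthly savings = $634.02 − $435.78 = $198.24.
Break-even = $1,100.00 / $198.24 = 5.55 → 6 months.

6 months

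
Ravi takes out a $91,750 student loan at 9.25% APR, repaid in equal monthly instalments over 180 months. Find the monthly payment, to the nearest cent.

Monthly rate = 9.25%/12 = 0.0077083; payment = 91,750 × 0.0077083 / (1 − (1+0.0077083)^−180) = $944.28.

$944.28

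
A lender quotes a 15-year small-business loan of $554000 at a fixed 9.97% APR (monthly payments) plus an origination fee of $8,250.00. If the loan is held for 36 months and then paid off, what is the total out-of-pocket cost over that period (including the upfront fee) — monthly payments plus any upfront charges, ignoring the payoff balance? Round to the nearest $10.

Monthly rate = 9.97%/12 = 0.0083083; payment = 554,000 × 0.0083083 / (1 − (1+0.0083083)^−180) = $5,943.15.
Total outlay = 36 × $5,943.15 + $8,250.00 = $222,203.40.

$222,200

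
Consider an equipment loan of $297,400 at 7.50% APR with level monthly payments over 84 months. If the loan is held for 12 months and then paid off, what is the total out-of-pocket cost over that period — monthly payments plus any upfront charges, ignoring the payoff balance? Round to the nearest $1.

$54,739

Monthly rate = 7.5%/12 = 0.0062500; payment = 297,400 × 0.0062500 / (1 − (1+0.0062500)^−84) = $4,561.60.
Total outlay = 12 × $4,561.60 = $54,739.20.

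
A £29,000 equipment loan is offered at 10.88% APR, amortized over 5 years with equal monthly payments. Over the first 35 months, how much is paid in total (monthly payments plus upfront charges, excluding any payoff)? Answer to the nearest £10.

Monthly rate = 10.88%/12 = 0.0090667; payment = 29,000 × 0.0090667 / (1 − (1+0.0090667)^−60) = £628.80.
Total outlay = 35 × £628.80 = £22,008.00.

£22,010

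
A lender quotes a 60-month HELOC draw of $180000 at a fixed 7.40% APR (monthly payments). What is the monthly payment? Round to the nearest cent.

At 7.40% the monthly rate is 0.0061667, so the payment is 180,000 × 0.0061667 / (1 − 1.0061667^−60) = $3,598.28.

$3,598.28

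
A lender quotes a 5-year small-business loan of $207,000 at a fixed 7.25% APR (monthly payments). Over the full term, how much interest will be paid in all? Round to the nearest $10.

Monthly rate = 7.25%/12 = 0.0060417; payment = 207,000 × 0.0060417 / (1 − (1+0.0060417)^−60) = $4,123.31.
Total paid = 60 × $4,123.31 = $247,398.60; interest = $247,398.60 − $207,000 = $40,398.60.

$40,400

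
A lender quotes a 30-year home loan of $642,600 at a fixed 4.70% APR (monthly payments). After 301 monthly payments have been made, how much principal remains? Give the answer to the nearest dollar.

With monthly rate i = 4.7%/12 = 0.0039167, the balance after k of n payments is P · [(1+i)^n − (1+i)^k] / [(1+i)^n − 1].
(1+0.0039167)^360 = 4.08469041 and (1+0.0039167)^301 = 3.24337341, so the balance is 642,600 × (4.08469041 − 3.24337341) / (4.08469041 − 1) = $175,262.42.

$175,262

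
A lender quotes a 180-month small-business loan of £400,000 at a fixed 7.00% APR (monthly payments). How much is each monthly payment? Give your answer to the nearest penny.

Monthly rate = 7%/12 = 0.0058333; payment = 400,000 × 0.0058333 / (1 − (1+0.0058333)^−180) = £3,595.31.

£3,595.31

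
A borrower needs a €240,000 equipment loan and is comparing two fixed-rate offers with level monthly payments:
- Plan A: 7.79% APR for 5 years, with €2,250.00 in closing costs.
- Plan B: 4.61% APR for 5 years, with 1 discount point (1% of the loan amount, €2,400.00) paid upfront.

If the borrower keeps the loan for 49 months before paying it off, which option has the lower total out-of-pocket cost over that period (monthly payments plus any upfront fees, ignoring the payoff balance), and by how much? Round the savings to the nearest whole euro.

Plan A: at 7.79% the monthly rate is 0.0064917, so the payment is 240,000 × 0.0064917 / (1 − 1.0064917^−60) = €4,842.25.
Plan B: at 4.61% the monthly rate is 0.0038417, so the payment is 240,000 × 0.0038417 / (1 − 1.0038417^−60) = €4,486.34.
Over 49 months: Plan A costs 49 × €4,842.25 + €2,250.00 = €239,520.25; Plan B costs 49 × €4,486.34 + €2,400.00 = €222,230.66.
Plan B is cheaper by €239,520.25 − €222,230.66 = €17,289.59.

Plan B by €17,290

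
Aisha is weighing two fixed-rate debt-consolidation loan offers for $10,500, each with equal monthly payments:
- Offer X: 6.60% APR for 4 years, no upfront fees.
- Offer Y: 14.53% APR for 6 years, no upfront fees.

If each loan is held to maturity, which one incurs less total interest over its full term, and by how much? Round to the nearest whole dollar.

Offer X: monthly rate = 6.6%/12 = 0.0055000; payment = 10,500 × 0.0055000 / (1 − (1+0.0055000)^−48) = $249.49.
Total interest on Offer X = 48 × $249.49 − $10,500 = $1,475.52.
Offer Y: at 14.53% the monthly rate is 0.0121083, so the payment is 10,500 × 0.0121083 / (1 − 1.0121083^−72) = $219.35.
Total interest on Offer Y = 72 × $219.35 − $10,500 = $5,293.20.
Offer X is lower by $3,817.68.

Offer X by $3,818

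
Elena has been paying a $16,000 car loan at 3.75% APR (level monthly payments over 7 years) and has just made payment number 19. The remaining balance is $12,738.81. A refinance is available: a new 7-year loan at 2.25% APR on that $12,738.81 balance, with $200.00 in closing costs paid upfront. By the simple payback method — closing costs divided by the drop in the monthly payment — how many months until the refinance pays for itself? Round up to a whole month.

Current payment = 16,000 × 3.75%/12 / (1 − (1+0.0031250)^−84) = $216.86.
Refinanced payment = 12,738.81 × 0.0018750 / (1 − (1+0.0018750)^−84) = $164.05.
Monthly savings = $216.86 − $164.05 = $52.81.
Break-even = $200.00 / $52.81 = 3.79 → 4 months.

4 months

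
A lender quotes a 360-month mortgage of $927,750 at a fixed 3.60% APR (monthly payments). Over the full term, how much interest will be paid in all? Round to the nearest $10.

At 3.60% the monthly rate is 0.0030000, so the payment is 927,750 × 0.0030000 / (1 − 1.0030000^−360) = $4,217.97.
Total paid = 360 × $4,217.97 = $1,518,469.20; interest = $1,518,469.20 − $927,750 = $590,719.20.

$590,720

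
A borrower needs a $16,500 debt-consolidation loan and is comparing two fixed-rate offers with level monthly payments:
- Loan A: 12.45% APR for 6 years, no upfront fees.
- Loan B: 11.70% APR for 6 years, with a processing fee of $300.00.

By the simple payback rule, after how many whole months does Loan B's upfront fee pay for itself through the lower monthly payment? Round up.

47 months

Loan A: monthly rate = 12.45%/12 = 0.0103750; payment = 16,500 × 0.0103750 / (1 − (1+0.0103750)^−72) = $326.45.
Loan B: monthly rate = 11.7%/12 = 0.0097500; payment = 16,500 × 0.0097500 / (1 − (1+0.0097500)^−72) = $320.01.
Monthly savings = $326.45 − $320.01 = $6.44.
Break-even = $300.00 / $6.44 = 46.58 → 47 months.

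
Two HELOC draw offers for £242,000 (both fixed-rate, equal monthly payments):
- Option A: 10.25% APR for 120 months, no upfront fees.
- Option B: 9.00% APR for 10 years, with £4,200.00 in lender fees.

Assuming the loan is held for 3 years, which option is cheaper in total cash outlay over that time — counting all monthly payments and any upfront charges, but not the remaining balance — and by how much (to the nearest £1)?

Option B by £1,779

Option A: at 10.25% the monthly rate is 0.0085417, so the payment is 242,000 × 0.0085417 / (1 − 1.0085417^−120) = £3,231.64.
Option B: monthly rate = 9%/12 = 0.0075000; payment = 242,000 × 0.0075000 / (1 − (1+0.0075000)^−120) = £3,065.55.
Over 36 months: Option A costs 36 × £3,231.64 = £116,339.04; Option B costs 36 × £3,065.55 + £4,200.00 = £114,559.80.
Option B is cheaper by £116,339.04 − £114,559.80 = £1,779.24.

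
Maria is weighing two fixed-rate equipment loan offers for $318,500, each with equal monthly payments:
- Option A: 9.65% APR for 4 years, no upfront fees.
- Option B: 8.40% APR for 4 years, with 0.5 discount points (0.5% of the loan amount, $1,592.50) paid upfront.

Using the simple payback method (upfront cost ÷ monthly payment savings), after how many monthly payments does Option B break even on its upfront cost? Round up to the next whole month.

9 months

Option A: at 9.65% the monthly rate is 0.0080417, so the payment is 318,500 × 0.0080417 / (1 − 1.0080417^−48) = $8,024.55.
Option B: at 8.40% the monthly rate is 0.0070000, so the payment is 318,500 × 0.0070000 / (1 − 1.0070000^−48) = $7,835.46.
Monthly savings = $8,024.55 − $7,835.46 = $189.09.
Break-even = $1,592.50 / $189.09 = 8.42 → 9 months.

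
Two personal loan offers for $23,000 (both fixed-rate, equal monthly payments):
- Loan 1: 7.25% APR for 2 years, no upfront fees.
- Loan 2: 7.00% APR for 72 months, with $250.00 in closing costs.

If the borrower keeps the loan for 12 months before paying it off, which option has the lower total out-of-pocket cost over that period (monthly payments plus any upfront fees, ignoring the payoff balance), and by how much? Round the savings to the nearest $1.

Loan 1: monthly rate = 7.25%/12 = 0.0060417; payment = 23,000 × 0.0060417 / (1 − (1+0.0060417)^−24) = $1,032.38.
Loan 2: at 7.00% the monthly rate is 0.0058333, so the payment is 23,000 × 0.0058333 / (1 − 1.0058333^−72) = $392.13.
Over 12 months: Loan 1 costs 12 × $1,032.38 = $12,388.56; Loan 2 costs 12 × $392.13 + $250.00 = $4,955.56.
Loan 2 is cheaper by $12,388.56 − $4,955.56 = $7,433.00.

Loan 2 by $7,433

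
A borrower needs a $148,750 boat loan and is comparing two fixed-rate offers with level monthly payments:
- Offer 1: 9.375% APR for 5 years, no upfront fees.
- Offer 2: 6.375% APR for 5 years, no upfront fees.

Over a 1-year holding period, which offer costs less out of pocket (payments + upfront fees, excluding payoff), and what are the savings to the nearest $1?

Offer 1: at 9.375% the monthly rate is 0.0078125, so the payment is 148,750 × 0.0078125 / (1 − 1.0078125^−60) = $3,114.95.
Offer 2: monthly rate = 6.375%/12 = 0.0053125; payment = 148,750 × 0.0053125 / (1 − (1+0.0053125)^−60) = $2,901.76.
Over 12 months: Offer 1 costs 12 × $3,114.95 = $37,379.40; Offer 2 costs 12 × $2,901.76 = $34,821.12.
Offer 2 is cheaper by $37,379.40 − $34,821.12 = $2,558.28.

Offer 2 by $2,558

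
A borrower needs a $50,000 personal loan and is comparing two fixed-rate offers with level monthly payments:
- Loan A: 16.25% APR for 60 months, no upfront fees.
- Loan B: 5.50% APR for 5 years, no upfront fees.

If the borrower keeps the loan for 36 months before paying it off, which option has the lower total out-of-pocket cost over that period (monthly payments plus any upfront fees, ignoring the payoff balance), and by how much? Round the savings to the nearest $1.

Loan A: monthly rate = 16.25%/12 = 0.0135417; payment = 50,000 × 0.0135417 / (1 − (1+0.0135417)^−60) = $1,222.55.
Loan B: monthly rate = 5.5%/12 = 0.0045833; payment = 50,000 × 0.0045833 / (1 − (1+0.0045833)^−60) = $955.06.
Over 36 months: Loan A costs 36 × $1,222.55 = $44,011.80; Loan B costs 36 × $955.06 = $34,382.16.
Loan B is cheaper by $44,011.80 − $34,382.16 = $9,629.64.

Loan B by $9,630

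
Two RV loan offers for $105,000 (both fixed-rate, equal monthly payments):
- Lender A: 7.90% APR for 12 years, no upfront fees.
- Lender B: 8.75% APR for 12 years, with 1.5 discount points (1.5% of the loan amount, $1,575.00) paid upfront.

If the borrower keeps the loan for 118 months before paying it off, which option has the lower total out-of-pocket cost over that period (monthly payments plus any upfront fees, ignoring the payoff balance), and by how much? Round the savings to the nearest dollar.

Lender A: monthly rate = 7.9%/12 = 0.0065833; payment = 105,000 × 0.0065833 / (1 − (1+0.0065833)^−144) = $1,130.83.
Lender B: monthly rate = 8.75%/12 = 0.0072917; payment = 105,000 × 0.0072917 / (1 − (1+0.0072917)^−144) = $1,180.20.
Over 118 months: Lender A costs 118 × $1,130.83 = $133,437.94; Lender B costs 118 × $1,180.20 + $1,575.00 = $140,838.60.
Lender A is cheaper by $140,838.60 − $133,437.94 = $7,400.66.

Lender A by $7,401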